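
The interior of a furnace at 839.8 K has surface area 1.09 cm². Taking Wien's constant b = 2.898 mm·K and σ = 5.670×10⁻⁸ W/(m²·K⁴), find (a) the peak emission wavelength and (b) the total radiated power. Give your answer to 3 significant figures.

λ_max ≈ 3.45 μm; P ≈ 3.07 W

(a) λ_max = b/T = 2.898×10⁻³/839.8 = 3.451×10⁻⁶ m = 3.45 μm.
Area A = 1.09 cm² = 1.09×10⁻⁴ m².
(b) P = σAT⁴ = 5.670×10⁻⁸×1.09×10⁻⁴×(839.8)⁴ = 3.07 W.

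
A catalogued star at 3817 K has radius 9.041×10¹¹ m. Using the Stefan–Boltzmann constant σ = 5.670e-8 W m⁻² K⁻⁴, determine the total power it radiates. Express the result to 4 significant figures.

Surface area A = 4πR² = 4π(9.041×10¹¹ m)² = 1.02717×10²⁵ m².
P = σAT⁴ = 5.670×10⁻⁸ × 1.02717×10²⁵ × (3817)⁴ = 1.236×10³² W.

P ≈ 1.236×10³² W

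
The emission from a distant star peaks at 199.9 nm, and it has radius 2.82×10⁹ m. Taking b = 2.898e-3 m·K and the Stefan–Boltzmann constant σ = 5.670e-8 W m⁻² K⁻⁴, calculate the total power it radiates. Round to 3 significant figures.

P ≈ 2.50×10²⁹ W

Wien's law: T = b/λ_max = 2.898×10⁻³/1.999×10⁻⁷ = 14497.2 K.
Surface area A = 4πR² = 4π(2.82×10⁹ m)² = 9.99328×10¹⁹ m².
Then P = σAT⁴ = 5.670×10⁻⁸×9.99328×10¹⁹×(14497.2)⁴ = 2.50×10²⁹ W.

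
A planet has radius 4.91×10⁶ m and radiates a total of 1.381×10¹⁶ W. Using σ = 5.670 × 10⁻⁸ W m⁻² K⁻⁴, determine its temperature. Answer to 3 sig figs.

T ≈ 168 K

Surface area A = 4πR² = 4π(4.91×10⁶ m)² = 3.02951×10¹⁴ m².
P = σAT⁴ ⇒ T = (P/(σA))^(1/4) = (1.381×10¹⁶/(5.670×10⁻⁸×3.02951×10¹⁴))^(1/4) = 168 K.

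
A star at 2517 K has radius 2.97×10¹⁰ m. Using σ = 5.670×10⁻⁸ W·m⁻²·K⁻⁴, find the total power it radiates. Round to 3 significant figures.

P ≈ 2.52×10²⁸ W

Surface area A = 4πR² = 4π(2.97×10¹⁰ m)² = 1.10847×10²² m².
P = σAT⁴ = 5.670×10⁻⁸ × 1.10847×10²² × (2517)⁴ = 2.52×10²⁸ W.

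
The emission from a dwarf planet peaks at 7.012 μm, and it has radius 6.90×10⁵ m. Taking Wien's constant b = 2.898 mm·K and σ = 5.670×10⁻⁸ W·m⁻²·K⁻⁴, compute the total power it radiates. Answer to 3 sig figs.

P ≈ 9.90×10¹⁵ W

Wien's law: T = b/λ_max = 2.898×10⁻³/7.012×10⁻⁶ = 413.292 K.
Surface area A = 4πR² = 4π(6.90×10⁵ m)² = 5.98285×10¹² m².
Then P = σAT⁴ = 5.670×10⁻⁸×5.98285×10¹²×(413.292)⁴ = 9.90×10¹⁵ W.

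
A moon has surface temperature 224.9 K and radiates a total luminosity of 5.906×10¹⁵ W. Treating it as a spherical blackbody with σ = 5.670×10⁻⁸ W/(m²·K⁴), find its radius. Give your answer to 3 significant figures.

R ≈ 1.80×10⁶ m

L = 4πR²σT⁴ ⇒ R = √(L/(4πσT⁴)).
σT⁴ = 145.058 W/m², so R = √(5.906×10¹⁵/(4π×145.058)) = 1.80×10⁶ m.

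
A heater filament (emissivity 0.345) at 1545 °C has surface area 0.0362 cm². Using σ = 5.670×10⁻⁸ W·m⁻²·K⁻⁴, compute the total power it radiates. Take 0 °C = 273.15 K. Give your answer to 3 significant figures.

T = 1545 °C + 273.15 = 1818.15 K.
Area A = 0.0362 cm² = 3.62×10⁻⁶ m².
P = εσAT⁴ = 0.345 × 5.670×10⁻⁸ × 3.62×10⁻⁶ × (1818.15)⁴ = 0.774 W.

P ≈ 0.774 W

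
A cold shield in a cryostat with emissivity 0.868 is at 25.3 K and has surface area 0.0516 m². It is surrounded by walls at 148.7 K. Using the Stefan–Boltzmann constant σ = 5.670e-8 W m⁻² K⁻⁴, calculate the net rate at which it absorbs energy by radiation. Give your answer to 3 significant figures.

Net gain ≈ 1.24 W

Area A = 0.0516 m².
Net radiated power P_net = εσA(T⁴ − T₀⁴) = 0.868×5.670×10⁻⁸×0.0516×(25.3⁴ − 148.7⁴).
T⁴ − T₀⁴ = 4.09715×10⁵ − 4.88927×10⁸ = -4.88517×10⁸ K⁴, so P_net = -1.24 W — negative, meaning a net gain of 1.24 W.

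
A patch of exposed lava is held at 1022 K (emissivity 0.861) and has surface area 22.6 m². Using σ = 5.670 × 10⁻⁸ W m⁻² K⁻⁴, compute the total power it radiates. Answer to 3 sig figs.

Area A = 22.6 m².
P = εσAT⁴ = 0.861 × 5.670×10⁻⁸ × 22.6 × (1022)⁴ = 1.20×10⁶ W.

P ≈ 1.20×10⁶ W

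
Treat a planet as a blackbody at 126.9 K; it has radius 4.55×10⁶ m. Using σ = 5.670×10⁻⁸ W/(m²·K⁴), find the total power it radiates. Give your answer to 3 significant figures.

P ≈ 3.83×10¹⁵ W

Surface area A = 4πR² = 4π(4.55×10⁶ m)² = 2.60155×10¹⁴ m².
P = σAT⁴ = 5.670×10⁻⁸ × 2.60155×10¹⁴ × (126.9)⁴ = 3.83×10¹⁵ W.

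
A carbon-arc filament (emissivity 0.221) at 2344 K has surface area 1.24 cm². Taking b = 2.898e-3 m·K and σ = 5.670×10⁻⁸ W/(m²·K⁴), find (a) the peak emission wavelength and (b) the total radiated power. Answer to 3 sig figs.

(a) λ_max = b/T = 2.898×10⁻³/2344 = 1.236×10⁻⁶ m = 1.24×10³ nm.
Area A = 1.24 cm² = 1.24×10⁻⁴ m².
(b) P = εσAT⁴ = 0.221×5.670×10⁻⁸×1.24×10⁻⁴×(2344)⁴ = 46.9 W.

λ_max ≈ 1.24×10³ nm; P ≈ 46.9 W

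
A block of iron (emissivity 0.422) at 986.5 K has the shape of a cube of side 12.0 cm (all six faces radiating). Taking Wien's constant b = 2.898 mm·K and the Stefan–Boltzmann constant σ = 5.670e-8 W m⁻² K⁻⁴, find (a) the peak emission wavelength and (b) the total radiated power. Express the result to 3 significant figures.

(a) λ_max = b/T = 2.898×10⁻³/986.5 = 2.938×10⁻⁶ m = 2.94 μm.
Area A = 6s² = 6×(0.120 m)² = 0.0864 m².
(b) P = εσAT⁴ = 0.422×5.670×10⁻⁸×0.0864×(986.5)⁴ = 1.96×10³ W.

λ_max ≈ 2.94 μm; P ≈ 1.96×10³ W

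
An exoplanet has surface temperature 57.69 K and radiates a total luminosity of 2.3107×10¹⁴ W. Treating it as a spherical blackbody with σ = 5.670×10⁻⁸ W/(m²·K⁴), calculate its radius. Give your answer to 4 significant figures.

R ≈ 5.411×10⁶ m

L = 4πR²σT⁴ ⇒ R = √(L/(4πσT⁴)).
σT⁴ = 0.628037 W/m², so R = √(2.3107×10¹⁴/(4π×0.628037)) = 5.411×10⁶ m.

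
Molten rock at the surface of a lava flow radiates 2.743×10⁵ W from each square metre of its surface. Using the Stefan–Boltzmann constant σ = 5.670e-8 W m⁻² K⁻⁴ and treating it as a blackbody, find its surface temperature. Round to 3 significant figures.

T ≈ 1.48×10³ K

I = σT⁴, so T = (I/σ)^(1/4) = (2.743×10⁵/(5.670×10⁻⁸))^(1/4) = 1.48×10³ K.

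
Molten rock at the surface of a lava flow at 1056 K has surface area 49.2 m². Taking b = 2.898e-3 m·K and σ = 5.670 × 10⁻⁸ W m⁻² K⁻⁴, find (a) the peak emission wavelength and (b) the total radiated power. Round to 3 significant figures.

λ_max ≈ 2.74 μm; P ≈ 3.47×10⁶ W

(a) λ_max = b/T = 2.898×10⁻³/1056 = 2.744×10⁻⁶ m = 2.74 μm.
Area A = 49.2 m².
(b) P = σAT⁴ = 5.670×10⁻⁸×49.2×(1056)⁴ = 3.47×10⁶ W.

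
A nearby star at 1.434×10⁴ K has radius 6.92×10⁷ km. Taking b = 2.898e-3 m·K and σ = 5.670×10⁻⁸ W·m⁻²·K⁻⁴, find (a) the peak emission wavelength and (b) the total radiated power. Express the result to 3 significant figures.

(a) λ_max = b/T = 2.898×10⁻³/1.434×10⁴ = 2.021×10⁻⁷ m = 202 nm.
Surface area A = 4πR² = 4π(6.92×10¹⁰ m)² = 6.01758×10²² m².
(b) P = σAT⁴ = 5.670×10⁻⁸×6.01758×10²²×(1.434×10⁴)⁴ = 1.44×10³² W.

λ_max ≈ 202 nm; P ≈ 1.44×10³² W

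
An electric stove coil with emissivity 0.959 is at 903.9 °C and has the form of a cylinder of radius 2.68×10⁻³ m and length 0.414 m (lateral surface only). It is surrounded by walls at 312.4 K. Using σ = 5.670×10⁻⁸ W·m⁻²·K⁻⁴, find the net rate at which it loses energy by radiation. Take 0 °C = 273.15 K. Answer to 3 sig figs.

T = 903.9 °C + 273.15 = 1177.05 K.
Lateral area A = 2πrL = 2π×2.68×10⁻³×0.414 = 6.97132×10⁻³ m².
Net radiated power P_net = εσA(T⁴ − T₀⁴) = 0.959×5.670×10⁻⁸×6.97132×10⁻³×(1177.05⁴ − 312.4⁴).
T⁴ − T₀⁴ = 1.91946×10¹² − 9.52454×10⁹ = 1.90994×10¹² K⁴, so P_net = 724 W.

Net loss ≈ 724 W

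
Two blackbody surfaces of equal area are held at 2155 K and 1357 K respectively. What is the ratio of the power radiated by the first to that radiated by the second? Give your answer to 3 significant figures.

P₁/P₂ ≈ 6.36

With equal areas, P₁/P₂ = (T₁/T₂)⁴ = (2155/1357)⁴ = 6.36.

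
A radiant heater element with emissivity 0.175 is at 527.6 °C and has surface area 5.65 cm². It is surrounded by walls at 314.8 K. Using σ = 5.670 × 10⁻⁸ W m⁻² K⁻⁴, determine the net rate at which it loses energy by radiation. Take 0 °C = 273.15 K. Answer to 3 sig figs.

T = 527.6 °C + 273.15 = 800.75 K.
Area A = 5.65 cm² = 5.65×10⁻⁴ m².
Net radiated power P_net = εσA(T⁴ − T₀⁴) = 0.175×5.670×10⁻⁸×5.65×10⁻⁴×(800.75⁴ − 314.8⁴).
T⁴ − T₀⁴ = 4.11138×10¹¹ − 9.82062×10⁹ = 4.01317×10¹¹ K⁴, so P_net = 2.25 W.

Net loss ≈ 2.25 W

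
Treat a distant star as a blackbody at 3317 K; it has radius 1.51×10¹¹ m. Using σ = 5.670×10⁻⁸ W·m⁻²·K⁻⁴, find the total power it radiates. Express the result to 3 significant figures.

Surface area A = 4πR² = 4π(1.51×10¹¹ m)² = 2.86526×10²³ m².
P = σAT⁴ = 5.670×10⁻⁸ × 2.86526×10²³ × (3317)⁴ = 1.97×10³⁰ W.

P ≈ 1.97×10³⁰ W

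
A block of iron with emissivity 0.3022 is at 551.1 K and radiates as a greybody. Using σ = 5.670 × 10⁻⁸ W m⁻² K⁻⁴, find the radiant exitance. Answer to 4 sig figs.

I ≈ 1581 W/m²

Stefan–Boltzmann: I = εσT⁴ = 0.3022 × 5.670×10⁻⁸ × (551.1)⁴ = 1581 W/m².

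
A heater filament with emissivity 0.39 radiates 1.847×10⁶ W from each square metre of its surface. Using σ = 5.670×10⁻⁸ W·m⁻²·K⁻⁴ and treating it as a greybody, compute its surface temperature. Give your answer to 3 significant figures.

I = εσT⁴, so T = (I/εσ)^(1/4) = (1.847×10⁶/(0.39×5.670×10⁻⁸))^(1/4) = 3.02×10³ K.

T ≈ 3.02×10³ K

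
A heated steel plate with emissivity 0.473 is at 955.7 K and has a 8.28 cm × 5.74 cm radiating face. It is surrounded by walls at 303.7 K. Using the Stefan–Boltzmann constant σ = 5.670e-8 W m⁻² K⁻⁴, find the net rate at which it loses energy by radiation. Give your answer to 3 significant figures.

Area A = 0.0828 × 0.0574 = 4.75272×10⁻³ m².
Net radiated power P_net = εσA(T⁴ − T₀⁴) = 0.473×5.670×10⁻⁸×4.75272×10⁻³×(955.7⁴ − 303.7⁴).
T⁴ − T₀⁴ = 8.34231×10¹¹ − 8.50705×10⁹ = 8.25724×10¹¹ K⁴, so P_net = 105 W.

Net loss ≈ 105 W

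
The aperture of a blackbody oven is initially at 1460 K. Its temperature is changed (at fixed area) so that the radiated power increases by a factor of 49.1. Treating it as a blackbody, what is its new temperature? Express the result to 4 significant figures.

P ∝ T⁴, so T₂/T₁ = (P₂/P₁)^(1/4) = (49.1)^(1/4) = 2.64710.
T₂ = 1460 × 2.64710 = 3865 K.

T₂ ≈ 3865 K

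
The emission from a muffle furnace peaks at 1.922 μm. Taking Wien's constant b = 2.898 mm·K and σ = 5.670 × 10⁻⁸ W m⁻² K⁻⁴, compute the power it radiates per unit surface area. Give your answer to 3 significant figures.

Wien's law: T = b/λ_max = 2.898×10⁻³/1.922×10⁻⁶ = 1507.80 K.
Then I = σT⁴ = 5.670×10⁻⁸×(1507.80)⁴ = 2.93×10⁵ W/m².

I ≈ 2.93×10⁵ W/m²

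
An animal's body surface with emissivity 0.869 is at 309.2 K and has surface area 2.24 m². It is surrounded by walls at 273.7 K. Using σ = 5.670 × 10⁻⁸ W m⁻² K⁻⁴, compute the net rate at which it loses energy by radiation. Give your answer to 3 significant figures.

Net loss ≈ 389 W

Area A = 2.24 m².
Net radiated power P_net = εσA(T⁴ − T₀⁴) = 0.869×5.670×10⁻⁸×2.24×(309.2⁴ − 273.7⁴).
T⁴ − T₀⁴ = 9.14025×10⁹ − 5.61176×10⁹ = 3.52849×10⁹ K⁴, so P_net = 389 W.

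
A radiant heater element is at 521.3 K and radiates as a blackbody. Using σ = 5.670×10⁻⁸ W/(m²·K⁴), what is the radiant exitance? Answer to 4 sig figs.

I ≈ 4187 W/m²

Stefan–Boltzmann: I = σT⁴ = 5.670×10⁻⁸ × (521.3)⁴ = 4187 W/m².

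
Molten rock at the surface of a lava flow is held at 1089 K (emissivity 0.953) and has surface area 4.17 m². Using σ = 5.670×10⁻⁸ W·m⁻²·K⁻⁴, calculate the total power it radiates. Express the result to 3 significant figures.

Area A = 4.17 m².
P = εσAT⁴ = 0.953 × 5.670×10⁻⁸ × 4.17 × (1089)⁴ = 3.17×10⁵ W.

P ≈ 3.17×10⁵ W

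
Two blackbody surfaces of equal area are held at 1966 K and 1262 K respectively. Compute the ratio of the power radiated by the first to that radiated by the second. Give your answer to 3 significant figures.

With equal areas, P₁/P₂ = (T₁/T₂)⁴ = (1966/1262)⁴ = 5.89.

P₁/P₂ ≈ 5.89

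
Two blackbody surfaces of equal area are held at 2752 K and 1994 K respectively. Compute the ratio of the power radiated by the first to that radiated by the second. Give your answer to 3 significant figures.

P₁/P₂ ≈ 3.63

With equal areas, P₁/P₂ = (T₁/T₂)⁴ = (2752/1994)⁴ = 3.63.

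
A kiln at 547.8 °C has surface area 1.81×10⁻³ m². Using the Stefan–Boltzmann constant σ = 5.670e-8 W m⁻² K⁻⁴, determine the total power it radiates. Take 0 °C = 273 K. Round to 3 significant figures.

P ≈ 46.6 W

T = 547.8 °C + 273 = 820.8 K.
Area A = 1.81×10⁻³ m².
P = σAT⁴ = 5.670×10⁻⁸ × 1.81×10⁻³ × (820.8)⁴ = 46.6 W.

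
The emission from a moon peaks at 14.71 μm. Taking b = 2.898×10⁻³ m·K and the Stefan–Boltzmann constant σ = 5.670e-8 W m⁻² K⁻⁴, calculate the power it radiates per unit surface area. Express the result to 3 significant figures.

I ≈ 85.4 W/m²

Wien's law: T = b/λ_max = 2.898×10⁻³/1.471×10⁻⁵ = 197.009 K.
Then I = σT⁴ = 5.670×10⁻⁸×(197.009)⁴ = 85.4 W/m².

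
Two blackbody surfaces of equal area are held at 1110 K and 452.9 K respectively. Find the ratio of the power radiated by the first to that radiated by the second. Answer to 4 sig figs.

P₁/P₂ ≈ 36.08

With equal areas, P₁/P₂ = (T₁/T₂)⁴ = (1110/452.9)⁴ = 36.08.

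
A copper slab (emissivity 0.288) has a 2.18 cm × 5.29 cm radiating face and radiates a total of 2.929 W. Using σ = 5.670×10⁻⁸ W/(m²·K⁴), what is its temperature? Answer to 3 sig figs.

T ≈ 628 K

Area A = 0.0218 × 0.0529 = 1.15322×10⁻³ m².
P = εσAT⁴ ⇒ T = (P/(εσA))^(1/4) = (2.929/(0.288×5.670×10⁻⁸×1.15322×10⁻³))^(1/4) = 628 K.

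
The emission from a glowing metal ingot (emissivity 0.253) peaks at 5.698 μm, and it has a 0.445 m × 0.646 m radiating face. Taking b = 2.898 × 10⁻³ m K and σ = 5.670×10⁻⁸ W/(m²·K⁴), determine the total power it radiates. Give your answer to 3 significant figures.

P ≈ 276 W

Wien's law: T = b/λ_max = 2.898×10⁻³/5.698×10⁻⁶ = 508.600 K.
Area A = 0.445 × 0.646 = 0.28747 m².
Then P = εσAT⁴ = 0.253×5.670×10⁻⁸×0.28747×(508.600)⁴ = 276 W.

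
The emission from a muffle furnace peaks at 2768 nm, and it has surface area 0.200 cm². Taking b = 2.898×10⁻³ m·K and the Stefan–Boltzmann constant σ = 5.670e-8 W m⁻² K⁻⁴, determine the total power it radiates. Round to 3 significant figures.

P ≈ 1.36 W

Wien's law: T = b/λ_max = 2.898×10⁻³/2.768×10⁻⁶ = 1046.97 K.
Area A = 0.200 cm² = 2.00×10⁻⁵ m².
Then P = σAT⁴ = 5.670×10⁻⁸×2.00×10⁻⁵×(1046.97)⁴ = 1.36 W.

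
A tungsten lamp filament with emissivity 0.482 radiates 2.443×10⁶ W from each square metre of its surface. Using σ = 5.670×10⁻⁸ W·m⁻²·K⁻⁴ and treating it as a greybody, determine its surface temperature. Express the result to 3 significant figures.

T ≈ 3.07×10³ K

I = εσT⁴, so T = (I/εσ)^(1/4) = (2.443×10⁶/(0.482×5.670×10⁻⁸))^(1/4) = 3.07×10³ K.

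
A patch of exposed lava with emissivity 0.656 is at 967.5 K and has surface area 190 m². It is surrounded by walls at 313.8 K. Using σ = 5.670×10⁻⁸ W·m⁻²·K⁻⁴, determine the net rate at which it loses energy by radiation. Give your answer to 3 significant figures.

Area A = 190 m².
Net radiated power P_net = εσA(T⁴ − T₀⁴) = 0.656×5.670×10⁻⁸×190×(967.5⁴ − 313.8⁴).
T⁴ − T₀⁴ = 8.76201×10¹¹ − 9.69643×10⁹ = 8.66505×10¹¹ K⁴, so P_net = 6.12×10⁶ W.

Net loss ≈ 6.12×10⁶ W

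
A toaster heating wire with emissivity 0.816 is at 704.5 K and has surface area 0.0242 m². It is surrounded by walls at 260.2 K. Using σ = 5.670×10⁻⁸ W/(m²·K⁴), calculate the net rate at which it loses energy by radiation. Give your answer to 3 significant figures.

Area A = 0.0242 m².
Net radiated power P_net = εσA(T⁴ − T₀⁴) = 0.816×5.670×10⁻⁸×0.0242×(704.5⁴ − 260.2⁴).
T⁴ − T₀⁴ = 2.46334×10¹¹ − 4.58384×10⁹ = 2.41750×10¹¹ K⁴, so P_net = 271 W.

Net loss ≈ 271 W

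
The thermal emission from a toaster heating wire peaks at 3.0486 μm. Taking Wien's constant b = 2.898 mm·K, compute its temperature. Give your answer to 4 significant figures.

T ≈ 950.6 K

Wien's law gives T = b/λ_max = (2.898×10⁻³ m·K)/(3.0486×10⁻⁶ m) = 950.6 K.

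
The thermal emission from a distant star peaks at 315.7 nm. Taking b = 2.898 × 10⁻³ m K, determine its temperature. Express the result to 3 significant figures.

T ≈ 9.18×10³ K

Wien's law gives T = b/λ_max = (2.898×10⁻³ m·K)/(3.157×10⁻⁷ m) = 9.18×10³ K.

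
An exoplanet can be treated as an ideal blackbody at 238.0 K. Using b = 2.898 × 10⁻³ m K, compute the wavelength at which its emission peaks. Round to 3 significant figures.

λ_max ≈ 12.2 μm

Wien's displacement law: λ_max = b/T = (2.898×10⁻³ m·K)/(238.0 K) = 1.218×10⁻⁵ m.
That is 12.2 μm, in the infrared range.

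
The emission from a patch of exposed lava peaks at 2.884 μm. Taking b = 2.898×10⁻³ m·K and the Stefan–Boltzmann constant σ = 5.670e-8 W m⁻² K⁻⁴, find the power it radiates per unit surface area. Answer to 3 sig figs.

Wien's law: T = b/λ_max = 2.898×10⁻³/2.884×10⁻⁶ = 1004.85 K.
Then I = σT⁴ = 5.670×10⁻⁸×(1004.85)⁴ = 5.78×10⁴ W/m².

I ≈ 5.78×10⁴ W/m²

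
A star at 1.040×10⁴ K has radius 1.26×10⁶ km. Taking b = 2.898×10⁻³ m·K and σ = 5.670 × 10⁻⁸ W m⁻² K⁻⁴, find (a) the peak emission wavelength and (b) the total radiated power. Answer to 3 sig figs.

(a) λ_max = b/T = 2.898×10⁻³/1.040×10⁴ = 2.787×10⁻⁷ m = 279 nm.
Surface area A = 4πR² = 4π(1.26×10⁹ m)² = 1.99504×10¹⁹ m².
(b) P = σAT⁴ = 5.670×10⁻⁸×1.99504×10¹⁹×(1.040×10⁴)⁴ = 1.32×10²⁸ W.

λ_max ≈ 279 nm; P ≈ 1.32×10²⁸ W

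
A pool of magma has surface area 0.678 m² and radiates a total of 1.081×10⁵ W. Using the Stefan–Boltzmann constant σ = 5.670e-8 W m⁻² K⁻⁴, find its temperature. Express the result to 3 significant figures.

Area A = 0.678 m².
P = σAT⁴ ⇒ T = (P/(σA))^(1/4) = (1.081×10⁵/(5.670×10⁻⁸×0.678))^(1/4) = 1.29×10³ K.

T ≈ 1.29×10³ K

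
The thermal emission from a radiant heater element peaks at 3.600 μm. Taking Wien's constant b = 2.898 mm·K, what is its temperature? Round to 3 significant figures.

Wien's law gives T = b/λ_max = (2.898×10⁻³ m·K)/(3.600×10⁻⁶ m) = 805 K.

T ≈ 805 K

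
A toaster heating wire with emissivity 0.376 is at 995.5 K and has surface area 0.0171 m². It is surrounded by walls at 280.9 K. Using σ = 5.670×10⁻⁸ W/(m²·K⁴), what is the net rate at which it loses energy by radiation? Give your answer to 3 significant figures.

Net loss ≈ 356 W

Area A = 0.0171 m².
Net radiated power P_net = εσA(T⁴ − T₀⁴) = 0.376×5.670×10⁻⁸×0.0171×(995.5⁴ − 280.9⁴).
T⁴ − T₀⁴ = 9.82121×10¹¹ − 6.22597×10⁹ = 9.75895×10¹¹ K⁴, so P_net = 356 W.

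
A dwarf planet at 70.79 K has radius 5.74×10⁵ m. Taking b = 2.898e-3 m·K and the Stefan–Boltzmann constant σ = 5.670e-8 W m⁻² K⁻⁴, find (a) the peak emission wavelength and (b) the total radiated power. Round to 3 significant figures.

(a) λ_max = b/T = 2.898×10⁻³/70.79 = 4.094×10⁻⁵ m = 40.9 μm.
Surface area A = 4πR² = 4π(5.74×10⁵ m)² = 4.14032×10¹² m².
(b) P = σAT⁴ = 5.670×10⁻⁸×4.14032×10¹²×(70.79)⁴ = 5.90×10¹² W.

λ_max ≈ 40.9 μm; P ≈ 5.90×10¹² W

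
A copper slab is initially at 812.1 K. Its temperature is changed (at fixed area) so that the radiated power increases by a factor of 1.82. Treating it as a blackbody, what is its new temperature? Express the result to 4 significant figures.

P ∝ T⁴, so T₂/T₁ = (P₂/P₁)^(1/4) = (1.82)^(1/4) = 1.16150.
T₂ = 812.1 × 1.16150 = 943.3 K.

T₂ ≈ 943.3 K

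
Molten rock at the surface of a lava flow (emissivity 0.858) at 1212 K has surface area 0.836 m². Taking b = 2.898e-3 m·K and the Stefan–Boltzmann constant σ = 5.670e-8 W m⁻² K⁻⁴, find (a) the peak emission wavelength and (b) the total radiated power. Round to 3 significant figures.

λ_max ≈ 2.39×10³ nm; P ≈ 8.78×10⁴ W

(a) λ_max = b/T = 2.898×10⁻³/1212 = 2.391×10⁻⁶ m = 2.39×10³ nm.
Area A = 0.836 m².
(b) P = εσAT⁴ = 0.858×5.670×10⁻⁸×0.836×(1212)⁴ = 8.78×10⁴ W.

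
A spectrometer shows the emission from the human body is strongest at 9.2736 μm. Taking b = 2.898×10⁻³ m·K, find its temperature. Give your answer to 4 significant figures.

Wien's law gives T = b/λ_max = (2.898×10⁻³ m·K)/(9.2736×10⁻⁶ m) = 312.5 K.

T ≈ 312.5 K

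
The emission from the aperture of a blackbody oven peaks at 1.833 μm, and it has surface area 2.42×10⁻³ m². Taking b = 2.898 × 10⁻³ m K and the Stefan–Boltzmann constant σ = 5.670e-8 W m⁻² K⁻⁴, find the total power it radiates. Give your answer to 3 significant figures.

Wien's law: T = b/λ_max = 2.898×10⁻³/1.833×10⁻⁶ = 1581.01 K.
Area A = 2.42×10⁻³ m².
Then P = σAT⁴ = 5.670×10⁻⁸×2.42×10⁻³×(1581.01)⁴ = 857 W.

P ≈ 857 W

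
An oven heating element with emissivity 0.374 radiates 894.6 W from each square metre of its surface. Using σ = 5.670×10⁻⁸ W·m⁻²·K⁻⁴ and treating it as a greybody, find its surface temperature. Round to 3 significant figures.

T ≈ 453 K

I = εσT⁴, so T = (I/εσ)^(1/4) = (894.6/(0.374×5.670×10⁻⁸))^(1/4) = 453 K.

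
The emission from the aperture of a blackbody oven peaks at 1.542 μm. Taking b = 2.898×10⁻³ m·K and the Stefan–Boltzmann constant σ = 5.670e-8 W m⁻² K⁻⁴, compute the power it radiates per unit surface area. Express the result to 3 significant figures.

Wien's law: T = b/λ_max = 2.898×10⁻³/1.542×10⁻⁶ = 1879.38 K.
Then I = σT⁴ = 5.670×10⁻⁸×(1879.38)⁴ = 7.07×10⁵ W/m².

I ≈ 7.07×10⁵ W/m²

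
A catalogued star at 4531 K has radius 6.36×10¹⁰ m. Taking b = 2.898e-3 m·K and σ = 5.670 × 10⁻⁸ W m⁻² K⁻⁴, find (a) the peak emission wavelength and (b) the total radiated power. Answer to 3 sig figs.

λ_max ≈ 0.640 μm; P ≈ 1.21×10³⁰ W

(a) λ_max = b/T = 2.898×10⁻³/4531 = 6.396×10⁻⁷ m = 0.640 μm.
Surface area A = 4πR² = 4π(6.36×10¹⁰ m)² = 5.08305×10²² m².
(b) P = σAT⁴ = 5.670×10⁻⁸×5.08305×10²²×(4531)⁴ = 1.21×10³⁰ W.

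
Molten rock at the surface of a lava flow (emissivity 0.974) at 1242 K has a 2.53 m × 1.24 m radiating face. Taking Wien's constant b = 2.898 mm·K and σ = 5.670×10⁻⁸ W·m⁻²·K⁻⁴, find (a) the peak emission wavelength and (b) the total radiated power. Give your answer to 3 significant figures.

λ_max ≈ 2.33 μm; P ≈ 4.12×10⁵ W

(a) λ_max = b/T = 2.898×10⁻³/1242 = 2.333×10⁻⁶ m = 2.33 μm.
Area A = 2.53 × 1.24 = 3.1372 m².
(b) P = εσAT⁴ = 0.974×5.670×10⁻⁸×3.1372×(1242)⁴ = 4.12×10⁵ W.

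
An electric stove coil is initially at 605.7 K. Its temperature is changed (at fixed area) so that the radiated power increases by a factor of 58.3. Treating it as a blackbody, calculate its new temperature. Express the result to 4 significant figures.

P ∝ T⁴, so T₂/T₁ = (P₂/P₁)^(1/4) = (58.3)^(1/4) = 2.76323.
T₂ = 605.7 × 2.76323 = 1674 K.

T₂ ≈ 1674 K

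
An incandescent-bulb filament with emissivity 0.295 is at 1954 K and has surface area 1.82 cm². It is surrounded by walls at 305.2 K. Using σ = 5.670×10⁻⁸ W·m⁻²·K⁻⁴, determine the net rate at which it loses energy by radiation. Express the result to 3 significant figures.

Area A = 1.82 cm² = 1.82×10⁻⁴ m².
Net radiated power P_net = εσA(T⁴ − T₀⁴) = 0.295×5.670×10⁻⁸×1.82×10⁻⁴×(1954⁴ − 305.2⁴).
T⁴ − T₀⁴ = 1.45780×10¹³ − 8.67637×10⁹ = 1.45693×10¹³ K⁴, so P_net = 44.4 W.

Net loss ≈ 44.4 W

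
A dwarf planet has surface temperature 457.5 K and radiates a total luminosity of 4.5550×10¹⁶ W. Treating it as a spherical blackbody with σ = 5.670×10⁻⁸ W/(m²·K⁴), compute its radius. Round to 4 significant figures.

R ≈ 1.208×10⁶ m

L = 4πR²σT⁴ ⇒ R = √(L/(4πσT⁴)).
σT⁴ = 2483.98 W/m², so R = √(4.5550×10¹⁶/(4π×2483.98)) = 1.208×10⁶ m.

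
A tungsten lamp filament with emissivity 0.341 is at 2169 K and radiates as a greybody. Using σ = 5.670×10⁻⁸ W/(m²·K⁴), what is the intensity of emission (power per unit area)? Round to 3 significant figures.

I ≈ 4.28×10⁵ W/m²

Stefan–Boltzmann: I = εσT⁴ = 0.341 × 5.670×10⁻⁸ × (2169)⁴ = 4.28×10⁵ W/m².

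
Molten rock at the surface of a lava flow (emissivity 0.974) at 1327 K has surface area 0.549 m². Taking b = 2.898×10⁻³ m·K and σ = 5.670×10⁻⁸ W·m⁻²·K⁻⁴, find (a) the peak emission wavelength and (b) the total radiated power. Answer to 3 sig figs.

λ_max ≈ 2.18×10³ nm; P ≈ 9.40×10⁴ W

(a) λ_max = b/T = 2.898×10⁻³/1327 = 2.184×10⁻⁶ m = 2.18×10³ nm.
Area A = 0.549 m².
(b) P = εσAT⁴ = 0.974×5.670×10⁻⁸×0.549×(1327)⁴ = 9.40×10⁴ W.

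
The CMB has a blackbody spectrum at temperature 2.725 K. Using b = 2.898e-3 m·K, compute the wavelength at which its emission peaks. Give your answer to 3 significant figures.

λ_max ≈ 1.06×10⁻³ m

Wien's displacement law: λ_max = b/T = (2.898×10⁻³ m·K)/(2.725 K) = 1.063×10⁻³ m.
That is 1.06×10⁻³ m, in the microwave range.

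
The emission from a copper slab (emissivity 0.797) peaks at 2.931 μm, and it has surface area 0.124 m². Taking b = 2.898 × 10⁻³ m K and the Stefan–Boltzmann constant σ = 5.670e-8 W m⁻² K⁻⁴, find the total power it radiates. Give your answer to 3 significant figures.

P ≈ 5.36×10³ W

Wien's law: T = b/λ_max = 2.898×10⁻³/2.931×10⁻⁶ = 988.741 K.
Area A = 0.124 m².
Then P = εσAT⁴ = 0.797×5.670×10⁻⁸×0.124×(988.741)⁴ = 5.36×10³ W.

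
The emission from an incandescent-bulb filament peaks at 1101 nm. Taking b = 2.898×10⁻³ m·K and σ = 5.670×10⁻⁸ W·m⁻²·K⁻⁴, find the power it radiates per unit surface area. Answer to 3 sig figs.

I ≈ 2.72×10⁶ W/m²

Wien's law: T = b/λ_max = 2.898×10⁻³/1.101×10⁻⁶ = 2632.15 K.
Then I = σT⁴ = 5.670×10⁻⁸×(2632.15)⁴ = 2.72×10⁶ W/m².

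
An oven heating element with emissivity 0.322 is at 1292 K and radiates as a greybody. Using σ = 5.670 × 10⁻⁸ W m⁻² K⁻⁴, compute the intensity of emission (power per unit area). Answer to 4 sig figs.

I ≈ 5.087×10⁴ W/m²

Stefan–Boltzmann: I = εσT⁴ = 0.322 × 5.670×10⁻⁸ × (1292)⁴ = 5.087×10⁴ W/m².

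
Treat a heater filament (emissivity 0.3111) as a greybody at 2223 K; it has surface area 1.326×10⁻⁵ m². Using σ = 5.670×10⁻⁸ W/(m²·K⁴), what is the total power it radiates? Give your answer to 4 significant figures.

Area A = 1.326×10⁻⁵ m².
P = εσAT⁴ = 0.3111 × 5.670×10⁻⁸ × 1.326×10⁻⁵ × (2223)⁴ = 5.712 W.

P ≈ 5.712 W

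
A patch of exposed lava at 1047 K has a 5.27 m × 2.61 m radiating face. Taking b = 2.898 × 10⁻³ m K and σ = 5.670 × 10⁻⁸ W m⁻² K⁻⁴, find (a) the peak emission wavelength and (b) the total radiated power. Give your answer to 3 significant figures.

(a) λ_max = b/T = 2.898×10⁻³/1047 = 2.768×10⁻⁶ m = 2.77 μm.
Area A = 5.27 × 2.61 = 13.7547 m².
(b) P = σAT⁴ = 5.670×10⁻⁸×13.7547×(1047)⁴ = 9.37×10⁵ W.

λ_max ≈ 2.77 μm; P ≈ 9.37×10⁵ W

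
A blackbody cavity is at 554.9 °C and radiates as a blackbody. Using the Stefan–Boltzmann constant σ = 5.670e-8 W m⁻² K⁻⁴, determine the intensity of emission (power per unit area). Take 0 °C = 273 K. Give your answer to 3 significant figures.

T = 554.9 °C + 273 = 827.9 K.
Stefan–Boltzmann: I = σT⁴ = 5.670×10⁻⁸ × (827.9)⁴ = 2.66×10⁴ W/m².

I ≈ 2.66×10⁴ W/m²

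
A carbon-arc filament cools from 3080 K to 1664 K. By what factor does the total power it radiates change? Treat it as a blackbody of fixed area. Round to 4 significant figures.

P ∝ T⁴, so P₂/P₁ = (T₂/T₁)⁴ = (1664/3080)⁴ = (0.540260)⁴ = 0.08519.

P₂/P₁ ≈ 0.08519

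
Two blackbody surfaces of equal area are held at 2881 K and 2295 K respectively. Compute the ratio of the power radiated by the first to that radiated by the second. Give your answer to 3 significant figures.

P₁/P₂ ≈ 2.48

With equal areas, P₁/P₂ = (T₁/T₂)⁴ = (2881/2295)⁴ = 2.48.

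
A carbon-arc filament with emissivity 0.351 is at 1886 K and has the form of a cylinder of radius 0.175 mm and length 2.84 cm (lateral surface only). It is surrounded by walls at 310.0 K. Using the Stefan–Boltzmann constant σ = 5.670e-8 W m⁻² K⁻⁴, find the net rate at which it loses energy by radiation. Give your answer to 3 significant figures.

Net loss ≈ 7.86 W

Lateral area A = 2πrL = 2π×1.75×10⁻⁴×0.0284 = 3.12274×10⁻⁵ m².
Net radiated power P_net = εσA(T⁴ − T₀⁴) = 0.351×5.670×10⁻⁸×3.12274×10⁻⁵×(1886⁴ − 310.0⁴).
T⁴ − T₀⁴ = 1.26522×10¹³ − 9.23521×10⁹ = 1.26430×10¹³ K⁴, so P_net = 7.86 W.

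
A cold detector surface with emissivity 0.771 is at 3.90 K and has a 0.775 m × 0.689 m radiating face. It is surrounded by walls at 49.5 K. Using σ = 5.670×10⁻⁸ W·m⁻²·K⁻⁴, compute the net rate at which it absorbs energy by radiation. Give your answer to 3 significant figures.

Net gain ≈ 0.140 W

Area A = 0.775 × 0.689 = 0.533975 m².
Net radiated power P_net = εσA(T⁴ − T₀⁴) = 0.771×5.670×10⁻⁸×0.533975×(3.90⁴ − 49.5⁴).
T⁴ − T₀⁴ = 231.344 − 6.00373×10⁶ = -6.00350×10⁶ K⁴, so P_net = -0.140 W — negative, meaning a net gain of 0.140 W.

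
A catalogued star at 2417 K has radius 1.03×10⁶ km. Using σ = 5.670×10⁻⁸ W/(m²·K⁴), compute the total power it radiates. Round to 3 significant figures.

Surface area A = 4πR² = 4π(1.03×10⁹ m)² = 1.33317×10¹⁹ m².
P = σAT⁴ = 5.670×10⁻⁸ × 1.33317×10¹⁹ × (2417)⁴ = 2.58×10²⁵ W.

P ≈ 2.58×10²⁵ W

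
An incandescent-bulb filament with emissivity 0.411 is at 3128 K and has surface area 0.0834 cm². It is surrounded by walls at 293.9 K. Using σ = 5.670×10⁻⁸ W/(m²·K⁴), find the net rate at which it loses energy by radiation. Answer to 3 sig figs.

Net loss ≈ 18.6 W

Area A = 0.0834 cm² = 8.34×10⁻⁶ m².
Net radiated power P_net = εσA(T⁴ − T₀⁴) = 0.411×5.670×10⁻⁸×8.34×10⁻⁶×(3128⁴ − 293.9⁴).
T⁴ − T₀⁴ = 9.57342×10¹³ − 7.46102×10⁹ = 9.57267×10¹³ K⁴, so P_net = 18.6 W.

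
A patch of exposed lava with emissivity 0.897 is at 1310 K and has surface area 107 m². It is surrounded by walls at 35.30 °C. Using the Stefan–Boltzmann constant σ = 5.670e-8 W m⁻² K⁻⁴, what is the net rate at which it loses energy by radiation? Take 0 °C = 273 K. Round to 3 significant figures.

Net loss ≈ 1.60×10⁷ W

Surroundings: T = 35.30 °C + 273 = 308.30 K.
Area A = 107 m².
Net radiated power P_net = εσA(T⁴ − T₀⁴) = 0.897×5.670×10⁻⁸×107×(1310⁴ − 308.30⁴).
T⁴ − T₀⁴ = 2.94500×10¹² − 9.03429×10⁹ = 2.93597×10¹² K⁴, so P_net = 1.60×10⁷ W.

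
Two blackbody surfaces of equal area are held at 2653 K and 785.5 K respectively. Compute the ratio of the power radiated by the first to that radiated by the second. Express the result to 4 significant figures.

With equal areas, P₁/P₂ = (T₁/T₂)⁴ = (2653/785.5)⁴ = 130.1.

P₁/P₂ ≈ 130.1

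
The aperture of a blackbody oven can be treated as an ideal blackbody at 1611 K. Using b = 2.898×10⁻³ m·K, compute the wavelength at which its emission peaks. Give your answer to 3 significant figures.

λ_max ≈ 1.80 μm

Wien's displacement law: λ_max = b/T = (2.898×10⁻³ m·K)/(1611 K) = 1.799×10⁻⁶ m.
That is 1.80 μm, in the infrared range.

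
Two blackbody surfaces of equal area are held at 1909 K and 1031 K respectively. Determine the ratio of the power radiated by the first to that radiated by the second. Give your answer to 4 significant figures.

P₁/P₂ ≈ 11.75

With equal areas, P₁/P₂ = (T₁/T₂)⁴ = (1909/1031)⁴ = 11.75.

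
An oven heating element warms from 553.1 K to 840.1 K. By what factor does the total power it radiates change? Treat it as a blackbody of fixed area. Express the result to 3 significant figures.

P ∝ T⁴, so P₂/P₁ = (T₂/T₁)⁴ = (840.1/553.1)⁴ = (1.51889)⁴ = 5.32.

P₂/P₁ ≈ 5.32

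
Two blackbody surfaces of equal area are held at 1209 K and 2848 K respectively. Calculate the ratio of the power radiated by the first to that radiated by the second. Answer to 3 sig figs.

P₁/P₂ ≈ 0.0325

With equal areas, P₁/P₂ = (T₁/T₂)⁴ = (1209/2848)⁴ = 0.0325.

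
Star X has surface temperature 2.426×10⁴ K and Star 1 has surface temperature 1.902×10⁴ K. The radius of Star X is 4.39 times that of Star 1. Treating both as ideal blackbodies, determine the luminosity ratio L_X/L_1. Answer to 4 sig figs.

L ∝ R²T⁴, so L_X/L_1 = (R_X/R_1)²(T_X/T_1)⁴ = (4.39)² × (2.426×10⁴/1.902×10⁴)⁴ = 19.2721 × 2.64680 = 51.01.

L_X/L_1 ≈ 51.01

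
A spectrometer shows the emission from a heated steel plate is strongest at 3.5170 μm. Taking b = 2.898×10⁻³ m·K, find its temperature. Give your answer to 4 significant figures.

T ≈ 824.0 K

Wien's law gives T = b/λ_max = (2.898×10⁻³ m·K)/(3.5170×10⁻⁶ m) = 824.0 K.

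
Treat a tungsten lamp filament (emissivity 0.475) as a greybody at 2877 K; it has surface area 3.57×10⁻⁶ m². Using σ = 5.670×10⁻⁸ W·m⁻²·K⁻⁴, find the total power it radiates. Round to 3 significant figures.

P ≈ 6.59 W

Area A = 3.57×10⁻⁶ m².
P = εσAT⁴ = 0.475 × 5.670×10⁻⁸ × 3.57×10⁻⁶ × (2877)⁴ = 6.59 W.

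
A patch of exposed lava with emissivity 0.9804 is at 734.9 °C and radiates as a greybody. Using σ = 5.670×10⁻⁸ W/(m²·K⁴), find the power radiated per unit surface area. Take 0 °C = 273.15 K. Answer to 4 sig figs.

T = 734.9 °C + 273.15 = 1008.05 K.
Stefan–Boltzmann: I = εσT⁴ = 0.9804 × 5.670×10⁻⁸ × (1008.05)⁴ = 5.740×10⁴ W/m².

I ≈ 5.740×10⁴ W/m²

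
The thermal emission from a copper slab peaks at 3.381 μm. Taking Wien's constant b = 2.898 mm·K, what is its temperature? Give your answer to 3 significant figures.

T ≈ 857 K

Wien's law gives T = b/λ_max = (2.898×10⁻³ m·K)/(3.381×10⁻⁶ m) = 857 K.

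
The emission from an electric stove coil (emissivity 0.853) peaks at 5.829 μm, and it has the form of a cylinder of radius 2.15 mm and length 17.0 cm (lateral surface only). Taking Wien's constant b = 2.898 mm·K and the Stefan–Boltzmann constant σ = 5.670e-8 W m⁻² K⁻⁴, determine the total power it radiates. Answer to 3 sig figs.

Wien's law: T = b/λ_max = 2.898×10⁻³/5.829×10⁻⁶ = 497.169 K.
Lateral area A = 2πrL = 2π×2.15×10⁻³×0.170 = 2.29650×10⁻³ m².
Then P = εσAT⁴ = 0.853×5.670×10⁻⁸×2.29650×10⁻³×(497.169)⁴ = 6.79 W.

P ≈ 6.79 W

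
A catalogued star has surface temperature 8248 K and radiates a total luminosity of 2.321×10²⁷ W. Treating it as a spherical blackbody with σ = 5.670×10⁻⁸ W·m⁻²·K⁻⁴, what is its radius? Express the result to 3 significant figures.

L = 4πR²σT⁴ ⇒ R = √(L/(4πσT⁴)).
σT⁴ = 2.62408×10⁸ W/m², so R = √(2.321×10²⁷/(4π×2.62408×10⁸)) = 8.39×10⁸ m.

R ≈ 8.39×10⁸ m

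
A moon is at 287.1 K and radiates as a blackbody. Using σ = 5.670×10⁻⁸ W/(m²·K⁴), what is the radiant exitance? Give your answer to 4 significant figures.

Stefan–Boltzmann: I = σT⁴ = 5.670×10⁻⁸ × (287.1)⁴ = 385.2 W/m².

I ≈ 385.2 W/m²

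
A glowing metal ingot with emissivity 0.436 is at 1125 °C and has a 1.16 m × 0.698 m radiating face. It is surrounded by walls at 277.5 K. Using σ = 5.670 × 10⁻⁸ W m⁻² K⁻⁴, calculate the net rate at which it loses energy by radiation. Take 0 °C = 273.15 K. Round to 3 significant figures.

Net loss ≈ 7.64×10⁴ W

T = 1125 °C + 273.15 = 1398.15 K.
Area A = 1.16 × 0.698 = 0.80968 m².
Net radiated power P_net = εσA(T⁴ − T₀⁴) = 0.436×5.670×10⁻⁸×0.80968×(1398.15⁴ − 277.5⁴).
T⁴ − T₀⁴ = 3.82133×10¹² − 5.92996×10⁹ = 3.81540×10¹² K⁴, so P_net = 7.64×10⁴ W.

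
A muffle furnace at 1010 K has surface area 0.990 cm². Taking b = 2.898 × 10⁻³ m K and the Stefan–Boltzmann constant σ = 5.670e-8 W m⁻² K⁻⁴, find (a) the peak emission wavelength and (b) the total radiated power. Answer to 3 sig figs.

λ_max ≈ 2.87×10³ nm; P ≈ 5.84 W

(a) λ_max = b/T = 2.898×10⁻³/1010 = 2.869×10⁻⁶ m = 2.87×10³ nm.
Area A = 0.990 cm² = 9.90×10⁻⁵ m².
(b) P = σAT⁴ = 5.670×10⁻⁸×9.90×10⁻⁵×(1010)⁴ = 5.84 W.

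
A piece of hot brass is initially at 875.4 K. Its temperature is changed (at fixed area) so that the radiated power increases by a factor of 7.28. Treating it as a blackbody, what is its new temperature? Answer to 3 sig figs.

P ∝ T⁴, so T₂/T₁ = (P₂/P₁)^(1/4) = (7.28)^(1/4) = 1.64260.
T₂ = 875.4 × 1.64260 = 1.44×10³ K.

T₂ ≈ 1.44×10³ K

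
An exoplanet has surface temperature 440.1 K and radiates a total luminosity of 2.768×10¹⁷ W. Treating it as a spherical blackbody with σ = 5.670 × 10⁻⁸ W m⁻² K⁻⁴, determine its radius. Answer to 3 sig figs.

L = 4πR²σT⁴ ⇒ R = √(L/(4πσT⁴)).
σT⁴ = 2127.10 W/m², so R = √(2.768×10¹⁷/(4π×2127.10)) = 3.22×10⁶ m.

R ≈ 3.22×10⁶ m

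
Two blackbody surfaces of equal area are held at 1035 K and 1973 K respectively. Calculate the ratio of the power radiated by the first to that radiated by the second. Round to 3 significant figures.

With equal areas, P₁/P₂ = (T₁/T₂)⁴ = (1035/1973)⁴ = 0.0757.

P₁/P₂ ≈ 0.0757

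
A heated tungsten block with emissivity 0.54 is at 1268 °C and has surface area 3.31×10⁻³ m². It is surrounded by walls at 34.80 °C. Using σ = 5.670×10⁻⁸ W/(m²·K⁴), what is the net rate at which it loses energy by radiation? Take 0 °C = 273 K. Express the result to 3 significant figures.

T = 1268 °C + 273 = 1541 K.
Surroundings: T = 34.80 °C + 273 = 307.80 K.
Area A = 3.31×10⁻³ m².
Net radiated power P_net = εσA(T⁴ − T₀⁴) = 0.54×5.670×10⁻⁸×3.31×10⁻³×(1541⁴ − 307.80⁴).
T⁴ − T₀⁴ = 5.63911×10¹² − 8.97583×10⁹ = 5.63013×10¹² K⁴, so P_net = 571 W.

Net loss ≈ 571 W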